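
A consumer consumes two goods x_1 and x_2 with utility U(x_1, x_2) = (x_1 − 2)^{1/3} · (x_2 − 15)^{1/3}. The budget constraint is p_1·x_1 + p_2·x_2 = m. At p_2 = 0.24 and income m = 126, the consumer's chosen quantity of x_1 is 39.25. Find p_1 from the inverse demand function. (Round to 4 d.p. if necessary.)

p_1 = 1.6

This is Cobb-Douglas in (x_1−2, x_2−15): tangency gives 1/3·p_2·(x_2−15) = 1/3·p_1·(x_1−2).
Substituting into the budget: x_1* = 2 + 0.5·(m − 2·p_1 − 15·p_2)/p_1, and x_2* = 15 + 0.5·(…)/p_2.
Set x_1* = 39.25 in the demand function and solve for p_1: p_1 = 1.6.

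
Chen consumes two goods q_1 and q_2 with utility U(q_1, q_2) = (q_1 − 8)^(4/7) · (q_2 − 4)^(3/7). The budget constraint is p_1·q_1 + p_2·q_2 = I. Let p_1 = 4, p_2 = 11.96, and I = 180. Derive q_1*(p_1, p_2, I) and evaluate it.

q_1* = 22.3086

MRS = (4/3)·(q_2−4)/(q_1−8). Tangency with p_1/p_2 gives q_2−4 = (3/4)·(p_1/p_2)·(q_1−8).
After buying the subsistence bundle (8, 4), a share 4/7 of the remaining income goes to q_1: q_1* = 8 + 4/7·(I − 8p_1 − 4p_2)/p_1.
Discretionary income = 180 − 8·4 − 4·11.96 = 100.16; q_1* = 8 + 4/7·100.16/4 = 22.3086.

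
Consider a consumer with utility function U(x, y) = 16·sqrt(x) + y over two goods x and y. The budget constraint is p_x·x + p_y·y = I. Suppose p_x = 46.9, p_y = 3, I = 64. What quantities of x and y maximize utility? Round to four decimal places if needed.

x* = 0.2619, y* = 17.2395

Set MRS = p_x/p_y: 8·x^(−1/2) = p_x/p_y.
Thus x* = (8·p_y/p_x)² — independent of I — with the rest of income spent on y.
Plugging in: x* = (8·3/46.9)² = 0.2619, y* = 17.2395.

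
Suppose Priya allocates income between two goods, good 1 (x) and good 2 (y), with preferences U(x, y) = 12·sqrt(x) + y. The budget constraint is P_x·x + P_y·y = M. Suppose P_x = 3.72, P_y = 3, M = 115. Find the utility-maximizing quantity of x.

x* = 23.4131

Set MRS = P_x/P_y: 6·x^(−1/2) = P_x/P_y.
Thus x* = (6·P_y/P_x)² — independent of M — with the rest of income spent on y.
Plugging in: x* = (6·3/3.72)² = 23.4131.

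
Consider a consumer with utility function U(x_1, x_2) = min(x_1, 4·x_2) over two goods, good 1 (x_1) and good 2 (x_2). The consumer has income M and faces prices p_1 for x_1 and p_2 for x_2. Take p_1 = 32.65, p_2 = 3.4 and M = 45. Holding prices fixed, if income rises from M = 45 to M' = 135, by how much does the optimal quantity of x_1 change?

Leontief preferences: the optimum is at the kink where x_1/4 = x_2/1, i.e. x_2 = (1/4)·x_1.
Budget: p_1·x_1 + p_2·(1/4)·x_1 = M, so (4·p_1 + p_2)·x_1 = 4·M.
Demand: x_1*(p_1,p_2,M) = 4·M/(4·p_1 + p_2), x_2* = M/(4·p_1 + p_2).
Here 4·32.65 + 3.4 = 134, giving x_1* = 1.3433.
At M' = 135: x_1* = 4.0299. Change: 4.0299 − 1.3433 = 2.6866.

Δx_1* = 2.6866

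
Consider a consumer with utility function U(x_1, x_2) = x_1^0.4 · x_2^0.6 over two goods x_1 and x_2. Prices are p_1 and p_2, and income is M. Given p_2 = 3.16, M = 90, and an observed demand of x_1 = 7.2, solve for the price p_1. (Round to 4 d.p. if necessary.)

The MRS is (2/3)·x_2/x_1. Set MRS = p_1/p_2.
So 0.4·p_2·x_2 = 0.6·p_1·x_1; combined with the budget, a share 0.4 of income goes to x_1.
Demand: x_1*(p_1,p_2,M) = 0.4·M/p_1 and x_2* = 0.6·M/p_2.
Set x_1* = 7.2 in the demand function and solve for p_1: p_1 = 5.

p_1 = 5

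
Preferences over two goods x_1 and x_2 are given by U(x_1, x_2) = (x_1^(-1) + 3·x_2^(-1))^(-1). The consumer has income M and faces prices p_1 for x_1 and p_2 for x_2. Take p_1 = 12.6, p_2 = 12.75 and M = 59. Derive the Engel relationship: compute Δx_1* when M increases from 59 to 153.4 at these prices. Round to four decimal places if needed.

With the ratio pinned down, the budget gives x_1* = M/(p_1 + p_2·(x_2/x_1)) and x_2* = (x_2/x_1)·x_1*.
Numerically x_2/x_1 = 1.721832, so x_1* = 59/(12.6 + 12.75·1.721832) = 1.7075.
At M' = 153.4: x_1* = 4.4395. Change: 4.4395 − 1.7075 = 2.732.

Δx_1* = 2.732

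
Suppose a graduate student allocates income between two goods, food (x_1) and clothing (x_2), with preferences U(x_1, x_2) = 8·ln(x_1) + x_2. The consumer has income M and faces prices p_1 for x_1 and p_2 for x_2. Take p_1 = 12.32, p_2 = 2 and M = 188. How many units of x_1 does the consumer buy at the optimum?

So x_1*(p_1,p_2) = 8·p_2/p_1, independent of income; and x_2* = (M − 8·p_2)/p_2.
At the given prices: x_1* = 8·2/12.32 = 1.2987.

x_1* = 1.2987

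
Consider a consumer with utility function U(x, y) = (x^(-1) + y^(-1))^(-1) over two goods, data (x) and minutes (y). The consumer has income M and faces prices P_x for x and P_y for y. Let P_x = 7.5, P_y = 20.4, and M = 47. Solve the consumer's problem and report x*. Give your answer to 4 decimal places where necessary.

x* = 2.3655

MRS = MU_x/MU_y = (y/x)^(2). Set equal to P_x/P_y.
Hence y/x = (P_x/P_y)^(1/(2)), i.e. raised to the 0.5 power.
With the ratio pinned down, the budget gives x* = M/(P_x + P_y·(y/x)) and y* = (y/x)·x*.
Numerically y/x = 0.606339, so x* = 47/(7.5 + 20.4·0.606339) = 2.3655.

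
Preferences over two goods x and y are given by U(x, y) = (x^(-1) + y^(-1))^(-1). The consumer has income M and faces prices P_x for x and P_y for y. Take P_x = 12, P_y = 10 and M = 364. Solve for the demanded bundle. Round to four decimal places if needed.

x* = 15.8575, y* = 17.371

MRS = MU_x/MU_y = (y/x)^(2). Set equal to P_x/P_y.
Solve for the ratio: y/x = [P_x/P_y]^(0.5).
Substitute y = (y/x)·x into the budget: x* = M/(P_x + P_y·(y/x)).
Numerically y/x = 1.095445, so x* = 364/(12 + 10·1.095445) = 15.8575 and y* = 1.095445·15.8575 = 17.371.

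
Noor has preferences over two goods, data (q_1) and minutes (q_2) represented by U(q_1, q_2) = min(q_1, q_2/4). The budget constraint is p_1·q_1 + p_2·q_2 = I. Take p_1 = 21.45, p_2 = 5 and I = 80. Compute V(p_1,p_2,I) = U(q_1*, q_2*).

V = 1.93

Leontief preferences: the optimum is at the kink where q_1/1 = q_2/4, i.e. q_2 = 4·q_1.
Budget: p_1·q_1 + p_2·4·q_1 = I, so (p_1 + 4·p_2)·q_1 = I.
Demand: q_1*(p_1,p_2,I) = I/(p_1 + 4·p_2), q_2* = 4·I/(p_1 + 4·p_2).
Here 21.45 + 4·5 = 41.45, giving q_1* = 1.93 and q_2* = 7.7201.
Utility at the optimum: U(1.93, 7.7201) = 1.93.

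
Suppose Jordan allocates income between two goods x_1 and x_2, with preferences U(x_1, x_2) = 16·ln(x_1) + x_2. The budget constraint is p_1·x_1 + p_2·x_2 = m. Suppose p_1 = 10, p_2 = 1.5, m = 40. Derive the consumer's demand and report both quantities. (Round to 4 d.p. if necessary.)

x_1* = 2.4, x_2* = 10.6667

Set MRS = p_1/p_2: (16/x_1)/1 = p_1/p_2.
So x_1*(p_1,p_2) = 16·p_2/p_1, independent of income; and x_2* = (m − 16·p_2)/p_2.
At the given prices: x_1* = 16·1.5/10 = 2.4, and x_2* = 10.6667.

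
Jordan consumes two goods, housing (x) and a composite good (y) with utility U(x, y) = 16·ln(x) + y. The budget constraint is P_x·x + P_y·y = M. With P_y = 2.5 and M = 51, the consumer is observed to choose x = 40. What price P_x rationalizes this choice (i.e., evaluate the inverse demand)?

Set MRS = P_x/P_y: (16/x)/1 = P_x/P_y.
So x*(P_x,P_y) = 16·P_y/P_x, independent of income; and y* = (M − 16·P_y)/P_y.
Set x* = 40 in the demand function and solve for P_x: P_x = 1.

P_x = 1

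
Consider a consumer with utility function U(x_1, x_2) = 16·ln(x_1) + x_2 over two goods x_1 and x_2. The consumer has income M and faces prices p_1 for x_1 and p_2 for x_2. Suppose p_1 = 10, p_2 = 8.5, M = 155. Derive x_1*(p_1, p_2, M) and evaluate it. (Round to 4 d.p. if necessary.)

x_1* = 13.6

MU_x_1 = 16/x_1, MU_x_2 = 1. Tangency: 16/x_1 = p_1/p_2.
So x_1*(p_1,p_2) = 16·p_2/p_1, independent of income; and x_2* = (M − 16·p_2)/p_2.
At the given prices: x_1* = 16·8.5/10 = 13.6.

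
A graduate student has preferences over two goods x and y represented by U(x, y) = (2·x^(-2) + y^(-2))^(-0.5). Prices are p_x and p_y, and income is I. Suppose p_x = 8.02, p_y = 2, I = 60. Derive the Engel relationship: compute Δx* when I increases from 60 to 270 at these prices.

Δx* = 19.9204

MRS = MU_x/MU_y = 2·(y/x)^(3). Set equal to p_x/p_y.
Solve for the ratio: y/x = [(1/2)·p_x/p_y]^(1/3).
Substitute y = (y/x)·x into the budget: x* = I/(p_x + p_y·(y/x)).
Numerically y/x = 1.26097, so x* = 60/(8.02 + 2·1.26097) = 5.6916.
At I' = 270: x* = 25.612. Change: 25.612 − 5.6916 = 19.9204.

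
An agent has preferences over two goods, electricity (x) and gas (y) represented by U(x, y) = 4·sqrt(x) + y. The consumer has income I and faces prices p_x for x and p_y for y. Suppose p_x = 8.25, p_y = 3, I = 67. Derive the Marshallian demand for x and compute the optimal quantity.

Utility is quasi-linear in y; the FOC for x is 2/√x = p_x/p_y.
Thus x* = (2·p_y/p_x)² — independent of I — with the rest of income spent on y.
Plugging in: x* = (2·3/8.25)² = 0.5289.

x* = 0.5289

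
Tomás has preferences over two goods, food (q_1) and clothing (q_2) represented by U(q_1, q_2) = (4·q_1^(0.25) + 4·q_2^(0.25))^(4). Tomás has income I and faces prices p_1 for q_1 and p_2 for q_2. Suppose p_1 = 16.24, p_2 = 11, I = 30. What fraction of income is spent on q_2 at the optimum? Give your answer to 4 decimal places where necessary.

MU_q_1 ∝ 4·q_1^(-0.75), MU_q_2 ∝ 4·q_2^(-0.75), so MRS = (q_2/q_1)^(0.75) = p_1/p_2.
Solve for the ratio: q_2/q_1 = [p_1/p_2]^(4/3).
Substitute q_2 = (q_2/q_1)·q_1 into the budget: q_1* = I/(p_1 + p_2·(q_2/q_1)).
Numerically q_2/q_1 = 1.681091, so q_1* = 30/(16.24 + 11·1.681091) = 0.8638 and q_2* = 1.681091·0.8638 = 1.4521.
Expenditure on q_2: 11·1.4521 = 15.9726; share = 0.5324.

share on q_2 = 0.5324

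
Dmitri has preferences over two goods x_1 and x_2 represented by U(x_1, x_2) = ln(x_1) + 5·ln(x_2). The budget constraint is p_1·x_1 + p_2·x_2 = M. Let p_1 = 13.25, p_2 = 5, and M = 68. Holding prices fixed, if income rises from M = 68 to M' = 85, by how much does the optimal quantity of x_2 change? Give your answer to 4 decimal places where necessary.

Δx_2* = 2.8333

The MRS is (1/5)·x_2/x_1. Set MRS = p_1/p_2.
Rearranging, p_2·x_2 = 5·p_1·x_1. Substituting into the budget gives p_1·x_1·(1 + 5) = M.
Demand: x_1*(p_1,p_2,M) = 1/6·M/p_1 and x_2* = 5/6·M/p_2.
At p_1=13.25, p_2=5, M=68: x_2* = 5/6·68/5 = 11.3333.
At M' = 85: x_2* = 14.1667. Change: 14.1667 − 11.3333 = 2.8333.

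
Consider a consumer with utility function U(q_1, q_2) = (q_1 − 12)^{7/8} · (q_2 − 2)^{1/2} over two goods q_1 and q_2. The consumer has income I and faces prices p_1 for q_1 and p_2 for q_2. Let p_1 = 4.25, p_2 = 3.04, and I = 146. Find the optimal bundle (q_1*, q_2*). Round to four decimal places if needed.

q_1* = 25.3142, q_2* = 12.6364

Let q_1' = q_1−12, q_2' = q_2−2. MRS = (7/4)·q_2'/q_1' = p_1/p_2.
Substituting into the budget: q_1* = 12 + 7/11·(I − 12·p_1 − 2·p_2)/p_1, and q_2* = 2 + 4/11·(…)/p_2.
Discretionary income = 146 − 12·4.25 − 2·3.04 = 88.92; q_1* = 12 + 7/11·88.92/4.25 = 25.3142; q_2* = 2 + 4/11·88.92/3.04 = 12.6364.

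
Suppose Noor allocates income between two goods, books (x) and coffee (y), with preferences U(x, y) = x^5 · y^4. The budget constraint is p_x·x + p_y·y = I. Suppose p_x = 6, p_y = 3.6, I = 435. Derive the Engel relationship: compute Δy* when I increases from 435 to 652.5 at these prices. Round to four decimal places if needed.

Δy* = 26.8519

MU_x/MU_y = (5·y)/(4·x); tangency sets this equal to p_x/p_y.
Rearranging, p_y·y = (4/5)·p_x·x. Substituting into the budget gives p_x·x·(1 + (4/5)) = I.
Demand: x*(p_x,p_y,I) = 5/9·I/p_x and y* = 4/9·I/p_y.
At p_x=6, p_y=3.6, I=435: y* = 4/9·435/3.6 = 53.7037.
At I' = 652.5: y* = 80.5556. Change: 80.5556 − 53.7037 = 26.8519.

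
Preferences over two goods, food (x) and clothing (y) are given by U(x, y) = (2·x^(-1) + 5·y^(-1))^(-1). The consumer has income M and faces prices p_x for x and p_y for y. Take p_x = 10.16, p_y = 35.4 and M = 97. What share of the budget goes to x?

MRS = MU_x/MU_y = (2/5)·(y/x)^(2). Set equal to p_x/p_y.
Solve for the ratio: y/x = [(5/2)·p_x/p_y]^(0.5).
With the ratio pinned down, the budget gives x* = M/(p_x + p_y·(y/x)) and y* = (y/x)·x*.
Numerically y/x = 0.847062, so x* = 97/(10.16 + 35.4·0.847062) = 2.4162 and y* = 0.847062·2.4162 = 2.0467.
Expenditure on x: 10.16·2.4162 = 24.5484; share = 0.2531.

share on x = 0.2531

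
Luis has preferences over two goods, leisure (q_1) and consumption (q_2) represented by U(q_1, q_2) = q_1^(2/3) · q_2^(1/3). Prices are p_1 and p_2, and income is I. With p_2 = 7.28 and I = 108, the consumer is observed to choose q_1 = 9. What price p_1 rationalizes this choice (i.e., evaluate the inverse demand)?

p_1 = 8

Tangency: MRS = 2·q_2/q_1 = p_1/p_2.
Rearranging, p_2·q_2 = (1/2)·p_1·q_1. Substituting into the budget gives p_1·q_1·(1 + (1/2)) = I.
Demand: q_1*(p_1,p_2,I) = 2/3·I/p_1 and q_2* = 1/3·I/p_2.
Set q_1* = 9 in the demand function and solve for p_1: p_1 = 8.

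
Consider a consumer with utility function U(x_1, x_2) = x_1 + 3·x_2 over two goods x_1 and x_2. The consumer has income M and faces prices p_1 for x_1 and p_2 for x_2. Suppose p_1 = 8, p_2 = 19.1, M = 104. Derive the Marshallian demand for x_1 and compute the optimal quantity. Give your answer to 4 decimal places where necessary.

Linear utility — the consumer picks whichever good has higher MU/price: 1/8 = 0.125 vs 3/19.1 = 0.1571.
x_2 gives more utility per dollar, so spend all income on x_2: x_2* = M/p_2, x_1* = 0.
Numerically: x_1* = 0, x_2* = 5.445.

x_1* = 0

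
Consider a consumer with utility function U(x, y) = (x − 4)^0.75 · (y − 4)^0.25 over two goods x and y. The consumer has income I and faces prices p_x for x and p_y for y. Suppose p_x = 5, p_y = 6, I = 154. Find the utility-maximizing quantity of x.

MRS = 3·(y−4)/(x−4). Tangency with p_x/p_y gives y−4 = (1/3)·(p_x/p_y)·(x−4).
After buying the subsistence bundle (4, 4), a share 0.75 of the remaining income goes to x: x* = 4 + 0.75·(I − 4p_x − 4p_y)/p_x.
Discretionary income = 154 − 4·5 − 4·6 = 110; x* = 4 + 0.75·110/5 = 20.5.

x* = 20.5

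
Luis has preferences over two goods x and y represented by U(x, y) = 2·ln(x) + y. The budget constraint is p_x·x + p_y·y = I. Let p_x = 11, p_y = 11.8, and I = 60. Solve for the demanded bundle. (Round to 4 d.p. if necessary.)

MU_x = 2/x, MU_y = 1. Tangency: 2/x = p_x/p_y.
So x*(p_x,p_y) = 2·p_y/p_x, independent of income; and y* = (I − 2·p_y)/p_y.
At the given prices: x* = 2·11.8/11 = 2.1455, and y* = 3.0847.

x* = 2.1455, y* = 3.0847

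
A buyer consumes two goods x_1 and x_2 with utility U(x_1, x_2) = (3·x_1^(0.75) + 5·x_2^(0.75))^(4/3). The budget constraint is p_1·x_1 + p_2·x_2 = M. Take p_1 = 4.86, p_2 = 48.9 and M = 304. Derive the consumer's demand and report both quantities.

From the CES first-order condition, (3/5)·(x_2/x_1)^(0.25) = p_1/p_2.
Hence x_2/x_1 = ((5/3)·p_1/p_2)^(1/(0.25)), i.e. raised to the 4 power.
With the ratio pinned down, the budget gives x_1* = M/(p_1 + p_2·(x_2/x_1)) and x_2* = (x_2/x_1)·x_1*.
Numerically x_2/x_1 = 0.000753, so x_1* = 304/(4.86 + 48.9·0.000753) = 62.0812 and x_2* = 0.000753·62.0812 = 0.0467.

x_1* = 62.0812, x_2* = 0.0467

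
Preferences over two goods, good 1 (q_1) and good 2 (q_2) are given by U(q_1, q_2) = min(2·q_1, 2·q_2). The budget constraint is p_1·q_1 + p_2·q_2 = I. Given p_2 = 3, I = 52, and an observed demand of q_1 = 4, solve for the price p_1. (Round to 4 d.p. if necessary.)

p_1 = 10

With perfect complements, no substitution: consume in ratio q_1:q_2 = 2:2.
Budget: p_1·q_1 + p_2·q_1 = I, so (2·p_1 + 2·p_2)·q_1 = 2·I.
Demand: q_1*(p_1,p_2,I) = 2·I/(2·p_1 + 2·p_2), q_2* = 2·I/(2·p_1 + 2·p_2).
Set q_1* = 4 in the demand function and solve for p_1: p_1 = 10.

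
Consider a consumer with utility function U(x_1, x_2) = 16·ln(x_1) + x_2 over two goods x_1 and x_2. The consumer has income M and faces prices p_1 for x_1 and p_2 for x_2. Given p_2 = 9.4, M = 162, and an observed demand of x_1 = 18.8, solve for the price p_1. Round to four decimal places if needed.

Set MRS = p_1/p_2: (16/x_1)/1 = p_1/p_2.
So x_1*(p_1,p_2) = 16·p_2/p_1, independent of income; and x_2* = (M − 16·p_2)/p_2.
Set x_1* = 18.8 in the demand function and solve for p_1: p_1 = 8.

p_1 = 8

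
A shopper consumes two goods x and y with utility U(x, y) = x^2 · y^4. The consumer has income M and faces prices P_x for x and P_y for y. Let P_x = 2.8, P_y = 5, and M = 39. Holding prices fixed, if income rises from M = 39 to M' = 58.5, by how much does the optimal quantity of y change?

MU_x/MU_y = (2·y)/(4·x); tangency sets this equal to P_x/P_y.
Rearranging, P_y·y = 2·P_x·x. Substituting into the budget gives P_x·x·(1 + 2) = M.
Demand: x*(P_x,P_y,M) = 1/3·M/P_x and y* = 2/3·M/P_y.
At P_x=2.8, P_y=5, M=39: y* = 2/3·39/5 = 5.2.
At M' = 58.5: y* = 7.8. Change: 7.8 − 5.2 = 2.6.

Δy* = 2.6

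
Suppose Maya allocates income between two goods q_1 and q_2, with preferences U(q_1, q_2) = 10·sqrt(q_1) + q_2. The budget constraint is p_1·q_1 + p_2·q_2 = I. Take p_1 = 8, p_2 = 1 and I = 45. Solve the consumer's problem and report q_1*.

q_1* = 0.3906

MU_q_1 = 5/√q_1, MU_q_2 = 1. Tangency: 5/√q_1 = p_1/p_2.
Thus q_1* = (5·p_2/p_1)² — independent of I — with the rest of income spent on q_2.
Plugging in: q_1* = (5·1/8)² = 0.3906.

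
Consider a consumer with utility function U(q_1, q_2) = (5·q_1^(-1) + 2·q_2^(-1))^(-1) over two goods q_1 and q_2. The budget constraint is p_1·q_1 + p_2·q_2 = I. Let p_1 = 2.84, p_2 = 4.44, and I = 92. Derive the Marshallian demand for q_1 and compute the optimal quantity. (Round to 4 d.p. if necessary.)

MRS = MU_q_1/MU_q_2 = (5/2)·(q_2/q_1)^(2). Set equal to p_1/p_2.
Hence q_2/q_1 = ((2/5)·p_1/p_2)^(1/(2)), i.e. raised to the 0.5 power.
With the ratio pinned down, the budget gives q_1* = I/(p_1 + p_2·(q_2/q_1)) and q_2* = (q_2/q_1)·q_1*.
Numerically q_2/q_1 = 0.505822, so q_1* = 92/(2.84 + 4.44·0.505822) = 18.0894.

q_1* = 18.0894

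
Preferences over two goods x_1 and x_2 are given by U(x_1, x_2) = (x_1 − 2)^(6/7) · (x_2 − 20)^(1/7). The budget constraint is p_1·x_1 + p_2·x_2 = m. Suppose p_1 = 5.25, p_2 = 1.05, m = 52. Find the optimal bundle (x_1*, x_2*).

x_1* = 5.3469, x_2* = 22.7891

Substituting into the budget: x_1* = 2 + 6/7·(m − 2·p_1 − 20·p_2)/p_1, and x_2* = 20 + 1/7·(…)/p_2.
Discretionary income = 52 − 2·5.25 − 20·1.05 = 20.5; x_1* = 2 + 6/7·20.5/5.25 = 5.3469; x_2* = 20 + 1/7·20.5/1.05 = 22.7891.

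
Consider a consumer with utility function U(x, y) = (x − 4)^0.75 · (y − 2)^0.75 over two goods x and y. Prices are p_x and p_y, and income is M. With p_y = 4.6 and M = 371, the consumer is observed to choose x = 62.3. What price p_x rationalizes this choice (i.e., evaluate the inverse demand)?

MRS = (y−2)/(x−4). Tangency with p_x/p_y gives y−2 = (p_x/p_y)·(x−4).
After buying the subsistence bundle (4, 2), a share 0.5 of the remaining income goes to x: x* = 4 + 0.5·(M − 4p_x − 2p_y)/p_x.
Set x* = 62.3 in the demand function and solve for p_x: p_x = 3.

p_x = 3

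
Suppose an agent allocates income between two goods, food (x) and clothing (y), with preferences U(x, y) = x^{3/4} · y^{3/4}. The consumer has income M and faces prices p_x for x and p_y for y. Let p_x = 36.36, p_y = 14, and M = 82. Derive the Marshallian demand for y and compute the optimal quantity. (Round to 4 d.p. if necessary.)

y* = 2.9286

The MRS is y/x. Set MRS = p_x/p_y.
So 0.75·p_y·y = 0.75·p_x·x; combined with the budget, a share 0.5 of income goes to x.
Demand: x*(p_x,p_y,M) = 0.5·M/p_x and y* = 0.5·M/p_y.
At p_x=36.36, p_y=14, M=82: y* = 0.5·82/14 = 2.9286.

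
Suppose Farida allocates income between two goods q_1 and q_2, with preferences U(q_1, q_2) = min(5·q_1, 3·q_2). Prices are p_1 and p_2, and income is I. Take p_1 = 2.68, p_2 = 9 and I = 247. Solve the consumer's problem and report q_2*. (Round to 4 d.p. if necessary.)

With perfect complements, no substitution: consume in ratio q_1:q_2 = 3:5.
Budget: p_1·q_1 + p_2·(5/3)·q_1 = I, so (3·p_1 + 5·p_2)·q_1 = 3·I.
Demand: q_1*(p_1,p_2,I) = 3·I/(3·p_1 + 5·p_2), q_2* = 5·I/(3·p_1 + 5·p_2).
Here 3·2.68 + 5·9 = 53.04, giving q_2* = 23.2843.

q_2* = 23.2843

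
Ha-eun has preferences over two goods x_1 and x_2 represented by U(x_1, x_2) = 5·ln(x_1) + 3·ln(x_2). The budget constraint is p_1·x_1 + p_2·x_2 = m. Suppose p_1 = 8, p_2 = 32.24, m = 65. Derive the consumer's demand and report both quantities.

x_1* = 5.0781, x_2* = 0.756

The MRS is (5/3)·x_2/x_1. Set MRS = p_1/p_2.
Rearranging, p_2·x_2 = (3/5)·p_1·x_1. Substituting into the budget gives p_1·x_1·(1 + (3/5)) = m.
Demand: x_1*(p_1,p_2,m) = 0.625·m/p_1 and x_2* = 0.375·m/p_2.
At p_1=8, p_2=32.24, m=65: x_1* = 0.625·65/8 = 5.0781, x_2* = 0.756.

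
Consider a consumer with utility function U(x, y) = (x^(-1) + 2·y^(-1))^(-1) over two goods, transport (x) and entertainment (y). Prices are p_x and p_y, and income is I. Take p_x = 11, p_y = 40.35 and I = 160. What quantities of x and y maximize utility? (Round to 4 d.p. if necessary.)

MRS = MU_x/MU_y = (1/2)·(y/x)^(2). Set equal to p_x/p_y.
Solve for the ratio: y/x = [2·p_x/p_y]^(0.5).
Substitute y = (y/x)·x into the budget: x* = I/(p_x + p_y·(y/x)).
Numerically y/x = 0.738396, so x* = 160/(11 + 40.35·0.738396) = 3.9221 and y* = 0.738396·3.9221 = 2.8961.

x* = 3.9221, y* = 2.8961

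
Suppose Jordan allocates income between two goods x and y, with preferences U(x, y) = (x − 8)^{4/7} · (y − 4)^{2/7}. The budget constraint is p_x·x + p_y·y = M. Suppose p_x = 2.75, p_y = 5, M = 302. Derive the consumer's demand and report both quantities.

MRS = 2·(y−4)/(x−8). Tangency with p_x/p_y gives y−4 = (1/2)·(p_x/p_y)·(x−8).
After buying the subsistence bundle (8, 4), a share 2/3 of the remaining income goes to x: x* = 8 + 2/3·(M − 8p_x − 4p_y)/p_x.
Discretionary income = 302 − 8·2.75 − 4·5 = 260; x* = 8 + 2/3·260/2.75 = 71.0303; y* = 4 + 1/3·260/5 = 21.3333.

x* = 71.0303, y* = 21.3333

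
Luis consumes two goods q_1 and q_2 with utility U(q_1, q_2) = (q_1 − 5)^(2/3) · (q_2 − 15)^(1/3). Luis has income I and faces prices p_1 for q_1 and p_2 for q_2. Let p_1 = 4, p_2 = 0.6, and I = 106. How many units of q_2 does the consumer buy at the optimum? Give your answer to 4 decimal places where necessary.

Let q_1' = q_1−5, q_2' = q_2−15. MRS = 2·q_2'/q_1' = p_1/p_2.
Substituting into the budget: q_1* = 5 + 2/3·(I − 5·p_1 − 15·p_2)/p_1, and q_2* = 15 + 1/3·(…)/p_2.
Discretionary income = 106 − 5·4 − 15·0.6 = 77; q_2* = 15 + 1/3·77/0.6 = 57.7778.

q_2* = 57.7778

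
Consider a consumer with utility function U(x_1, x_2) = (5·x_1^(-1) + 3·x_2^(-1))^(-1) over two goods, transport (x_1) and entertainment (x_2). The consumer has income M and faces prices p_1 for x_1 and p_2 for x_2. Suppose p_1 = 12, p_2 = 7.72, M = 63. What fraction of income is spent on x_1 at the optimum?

share on x_1 = 0.6168

MU_x_1 ∝ 5·x_1^(-2), MU_x_2 ∝ 3·x_2^(-2), so MRS = (5/3)·(x_2/x_1)^(2) = p_1/p_2.
Hence x_2/x_1 = ((3/5)·p_1/p_2)^(1/(2)), i.e. raised to the 0.5 power.
With the ratio pinned down, the budget gives x_1* = M/(p_1 + p_2·(x_2/x_1)) and x_2* = (x_2/x_1)·x_1*.
Numerically x_2/x_1 = 0.965734, so x_1* = 63/(12 + 7.72·0.965734) = 3.2382 and x_2* = 0.965734·3.2382 = 3.1272.
Expenditure on x_1: 12·3.2382 = 38.858; share = 0.6168.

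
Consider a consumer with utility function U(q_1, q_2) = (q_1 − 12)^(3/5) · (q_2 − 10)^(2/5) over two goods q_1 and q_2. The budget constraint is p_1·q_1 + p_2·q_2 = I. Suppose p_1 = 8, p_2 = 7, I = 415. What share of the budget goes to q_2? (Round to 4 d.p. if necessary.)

share on q_2 = 0.4087

MRS = (3/2)·(q_2−10)/(q_1−12). Tangency with p_1/p_2 gives q_2−10 = (2/3)·(p_1/p_2)·(q_1−12).
Substituting into the budget: q_1* = 12 + 0.6·(I − 12·p_1 − 10·p_2)/p_1, and q_2* = 10 + 0.4·(…)/p_2.
Discretionary income = 415 − 12·8 − 10·7 = 249; q_1* = 12 + 0.6·249/8 = 30.675; q_2* = 10 + 0.4·249/7 = 24.2286.
Expenditure on q_2: 7·24.2286 = 169.6; share = 0.4087.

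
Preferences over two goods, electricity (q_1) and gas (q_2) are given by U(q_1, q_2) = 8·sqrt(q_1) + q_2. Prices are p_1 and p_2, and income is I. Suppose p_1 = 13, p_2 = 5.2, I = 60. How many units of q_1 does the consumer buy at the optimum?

q_1* = 2.56

Utility is quasi-linear in q_2; the FOC for q_1 is 4/√q_1 = p_1/p_2.
Thus q_1* = (4·p_2/p_1)² — independent of I — with the rest of income spent on q_2.
Plugging in: q_1* = (4·5.2/13)² = 2.56.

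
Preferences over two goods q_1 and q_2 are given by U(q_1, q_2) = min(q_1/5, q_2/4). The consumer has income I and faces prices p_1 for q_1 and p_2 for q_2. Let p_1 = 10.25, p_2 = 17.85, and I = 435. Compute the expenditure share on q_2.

With perfect complements, no substitution: consume in ratio q_1:q_2 = 5:4.
Budget: p_1·q_1 + p_2·(4/5)·q_1 = I, so (5·p_1 + 4·p_2)·q_1 = 5·I.
Demand: q_1*(p_1,p_2,I) = 5·I/(5·p_1 + 4·p_2), q_2* = 4·I/(5·p_1 + 4·p_2).
Here 5·10.25 + 4·17.85 = 122.65, giving q_1* = 17.7334 and q_2* = 14.1867.
Expenditure on q_2: 17.85·14.1867 = 253.2328; share = 0.5821.

share on q_2 = 0.5821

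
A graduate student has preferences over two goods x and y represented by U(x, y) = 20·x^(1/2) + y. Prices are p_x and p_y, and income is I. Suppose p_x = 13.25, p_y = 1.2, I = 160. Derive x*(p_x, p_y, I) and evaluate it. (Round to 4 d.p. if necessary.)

Thus x* = (10·p_y/p_x)² — independent of I — with the rest of income spent on y.
Plugging in: x* = (10·1.2/13.25)² = 0.8202.

x* = 0.8202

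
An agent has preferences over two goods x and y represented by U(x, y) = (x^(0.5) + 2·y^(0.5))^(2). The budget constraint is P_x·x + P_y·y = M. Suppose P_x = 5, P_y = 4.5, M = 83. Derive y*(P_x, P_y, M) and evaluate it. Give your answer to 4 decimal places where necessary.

y* = 15.0567

From the CES first-order condition, (1/2)·(y/x)^(0.5) = P_x/P_y.
Solve for the ratio: y/x = [2·P_x/P_y]^(2).
Substitute y = (y/x)·x into the budget: x* = M/(P_x + P_y·(y/x)).
Numerically y/x = 4.938272, so x* = 83/(5 + 4.5·4.938272) = 3.049 and y* = 4.938272·3.049 = 15.0567.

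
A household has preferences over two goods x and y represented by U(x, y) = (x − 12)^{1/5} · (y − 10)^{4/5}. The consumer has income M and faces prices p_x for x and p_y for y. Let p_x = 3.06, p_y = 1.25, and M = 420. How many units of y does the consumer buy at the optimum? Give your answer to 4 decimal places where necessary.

y* = 247.2992

Let x' = x−12, y' = y−10. MRS = (1/4)·y'/x' = p_x/p_y.
After buying the subsistence bundle (12, 10), a share 0.2 of the remaining income goes to x: x* = 12 + 0.2·(M − 12p_x − 10p_y)/p_x.
Discretionary income = 420 − 12·3.06 − 10·1.25 = 370.78; y* = 10 + 0.8·370.78/1.25 = 247.2992.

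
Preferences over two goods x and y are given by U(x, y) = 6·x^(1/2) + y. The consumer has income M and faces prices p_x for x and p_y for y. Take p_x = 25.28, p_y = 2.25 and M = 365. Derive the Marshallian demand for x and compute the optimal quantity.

x* = 0.0713

Set MRS = p_x/p_y: 3·x^(−1/2) = p_x/p_y.
Solve: √x = 3·p_y/p_x, so x*(p_x,p_y) = (3·p_y/p_x)², and y* = (M − p_x·x*)/p_y.
Plugging in: x* = (3·2.25/25.28)² = 0.0713.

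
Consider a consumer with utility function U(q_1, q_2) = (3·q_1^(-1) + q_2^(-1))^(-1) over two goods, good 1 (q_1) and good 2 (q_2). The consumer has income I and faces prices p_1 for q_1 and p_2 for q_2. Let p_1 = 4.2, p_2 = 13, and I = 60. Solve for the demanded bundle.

q_1* = 7.0871, q_2* = 2.3257

MU_q_1 ∝ 3·q_1^(-2), MU_q_2 ∝ q_2^(-2), so MRS = 3·(q_2/q_1)^(2) = p_1/p_2.
Hence q_2/q_1 = ((1/3)·p_1/p_2)^(1/(2)), i.e. raised to the 0.5 power.
With the ratio pinned down, the budget gives q_1* = I/(p_1 + p_2·(q_2/q_1)) and q_2* = (q_2/q_1)·q_1*.
Numerically q_2/q_1 = 0.328165, so q_1* = 60/(4.2 + 13·0.328165) = 7.0871 and q_2* = 0.328165·7.0871 = 2.3257.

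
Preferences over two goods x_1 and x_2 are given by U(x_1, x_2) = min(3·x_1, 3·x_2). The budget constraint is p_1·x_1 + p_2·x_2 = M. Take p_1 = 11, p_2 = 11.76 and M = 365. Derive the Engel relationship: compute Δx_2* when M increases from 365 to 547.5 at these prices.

With perfect complements, no substitution: consume in ratio x_1:x_2 = 3:3.
Budget: p_1·x_1 + p_2·x_1 = M, so (3·p_1 + 3·p_2)·x_1 = 3·M.
Demand: x_1*(p_1,p_2,M) = 3·M/(3·p_1 + 3·p_2), x_2* = 3·M/(3·p_1 + 3·p_2).
Here 3·11 + 3·11.76 = 68.28, giving x_2* = 16.0369.
At M' = 547.5: x_2* = 24.0554. Change: 24.0554 − 16.0369 = 8.0185.

Δx_2* = 8.0185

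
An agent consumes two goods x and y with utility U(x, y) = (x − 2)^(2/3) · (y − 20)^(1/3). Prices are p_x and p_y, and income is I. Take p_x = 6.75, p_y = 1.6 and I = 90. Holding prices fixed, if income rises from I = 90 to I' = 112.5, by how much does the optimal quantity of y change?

Let x' = x−2, y' = y−20. MRS = 2·y'/x' = p_x/p_y.
After buying the subsistence bundle (2, 20), a share 2/3 of the remaining income goes to x: x* = 2 + 2/3·(I − 2p_x − 20p_y)/p_x.
Discretionary income = 90 − 2·6.75 − 20·1.6 = 44.5; y* = 20 + 1/3·44.5/1.6 = 29.2708.
At I' = 112.5: y* = 33.9583. Change: 33.9583 − 29.2708 = 4.6875.

Δy* = 4.6875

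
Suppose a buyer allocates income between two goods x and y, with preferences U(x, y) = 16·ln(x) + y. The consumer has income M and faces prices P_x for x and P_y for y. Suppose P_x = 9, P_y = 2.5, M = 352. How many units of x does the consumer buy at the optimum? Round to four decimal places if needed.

x* = 4.4444

Set MRS = P_x/P_y: (16/x)/1 = P_x/P_y.
So x*(P_x,P_y) = 16·P_y/P_x, independent of income; and y* = (M − 16·P_y)/P_y.
At the given prices: x* = 16·2.5/9 = 4.4444.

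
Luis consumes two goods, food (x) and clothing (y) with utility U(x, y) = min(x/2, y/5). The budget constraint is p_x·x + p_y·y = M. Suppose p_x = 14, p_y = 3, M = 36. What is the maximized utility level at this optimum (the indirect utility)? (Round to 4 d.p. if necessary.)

Leontief preferences: the optimum is at the kink where x/2 = y/5, i.e. y = (5/2)·x.
Budget: p_x·x + p_y·(5/2)·x = M, so (2·p_x + 5·p_y)·x = 2·M.
Demand: x*(p_x,p_y,M) = 2·M/(2·p_x + 5·p_y), y* = 5·M/(2·p_x + 5·p_y).
Here 2·14 + 5·3 = 43, giving x* = 1.6744 and y* = 4.186.
Utility at the optimum: U(1.6744, 4.186) = 0.8372.

V = 0.8372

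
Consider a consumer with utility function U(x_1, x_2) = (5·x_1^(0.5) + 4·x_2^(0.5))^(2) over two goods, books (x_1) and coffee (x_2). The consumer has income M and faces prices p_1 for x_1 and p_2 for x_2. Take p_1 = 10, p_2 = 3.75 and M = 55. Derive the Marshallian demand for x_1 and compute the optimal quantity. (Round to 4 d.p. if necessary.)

With the ratio pinned down, the budget gives x_1* = M/(p_1 + p_2·(x_2/x_1)) and x_2* = (x_2/x_1)·x_1*.
Numerically x_2/x_1 = 4.551111, so x_1* = 55/(10 + 3.75·4.551111) = 2.032.

x_1* = 2.032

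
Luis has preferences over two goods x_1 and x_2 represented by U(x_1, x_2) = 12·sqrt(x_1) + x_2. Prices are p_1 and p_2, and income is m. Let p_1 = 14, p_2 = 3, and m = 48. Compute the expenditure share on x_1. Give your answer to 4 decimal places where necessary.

share on x_1 = 0.4821

Utility is quasi-linear in x_2; the FOC for x_1 is 6/√x_1 = p_1/p_2.
Thus x_1* = (6·p_2/p_1)² — independent of m — with the rest of income spent on x_2.
Plugging in: x_1* = (6·3/14)² = 1.6531, x_2* = 8.2857.
Expenditure on x_1: 14·1.6531 = 23.1429; share = 0.4821.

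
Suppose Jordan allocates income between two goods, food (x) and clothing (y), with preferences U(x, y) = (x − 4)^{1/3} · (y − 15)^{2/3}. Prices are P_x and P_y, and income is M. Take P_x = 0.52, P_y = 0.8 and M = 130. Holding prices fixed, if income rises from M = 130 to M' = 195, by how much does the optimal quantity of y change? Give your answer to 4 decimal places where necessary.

Δy* = 54.1667

Let x' = x−4, y' = y−15. MRS = (1/2)·y'/x' = P_x/P_y.
After buying the subsistence bundle (4, 15), a share 1/3 of the remaining income goes to x: x* = 4 + 1/3·(M − 4P_x − 15P_y)/P_x.
Discretionary income = 130 − 4·0.52 − 15·0.8 = 115.92; y* = 15 + 2/3·115.92/0.8 = 111.6.
At M' = 195: y* = 165.7667. Change: 165.7667 − 111.6 = 54.1667.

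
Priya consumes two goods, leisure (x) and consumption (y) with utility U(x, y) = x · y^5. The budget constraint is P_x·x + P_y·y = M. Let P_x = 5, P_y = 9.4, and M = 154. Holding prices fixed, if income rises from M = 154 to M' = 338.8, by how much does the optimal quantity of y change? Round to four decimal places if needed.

Tangency: MRS = (1/5)·y/x = P_x/P_y.
Rearranging, P_y·y = 5·P_x·x. Substituting into the budget gives P_x·x·(1 + 5) = M.
Demand: x*(P_x,P_y,M) = 1/6·M/P_x and y* = 5/6·M/P_y.
At P_x=5, P_y=9.4, M=154: y* = 5/6·154/9.4 = 13.6525.
At M' = 338.8: y* = 30.0355. Change: 30.0355 − 13.6525 = 16.383.

Δy* = 16.383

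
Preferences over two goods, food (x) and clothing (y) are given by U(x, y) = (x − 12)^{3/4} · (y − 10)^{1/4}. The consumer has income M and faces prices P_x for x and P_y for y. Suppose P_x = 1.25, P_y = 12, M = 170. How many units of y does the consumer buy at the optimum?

Discretionary income = 170 − 12·1.25 − 10·12 = 35; y* = 10 + 0.25·35/12 = 10.7292.

y* = 10.7292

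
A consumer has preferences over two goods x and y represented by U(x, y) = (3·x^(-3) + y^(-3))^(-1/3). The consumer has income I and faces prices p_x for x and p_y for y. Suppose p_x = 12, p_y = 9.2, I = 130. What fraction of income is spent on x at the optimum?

share on x = 0.6163

From the CES first-order condition, 3·(y/x)^(4) = p_x/p_y.
Solve for the ratio: y/x = [(1/3)·p_x/p_y]^(0.25).
With the ratio pinned down, the budget gives x* = I/(p_x + p_y·(y/x)) and y* = (y/x)·x*.
Numerically y/x = 0.812022, so x* = 130/(12 + 9.2·0.812022) = 6.6767 and y* = 0.812022·6.6767 = 5.4217.
Expenditure on x: 12·6.6767 = 80.1208; share = 0.6163.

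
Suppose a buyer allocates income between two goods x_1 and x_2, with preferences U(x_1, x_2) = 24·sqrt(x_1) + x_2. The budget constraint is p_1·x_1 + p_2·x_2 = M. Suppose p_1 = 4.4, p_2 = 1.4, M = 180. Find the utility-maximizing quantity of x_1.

x_1* = 14.5785

Utility is quasi-linear in x_2; the FOC for x_1 is 12/√x_1 = p_1/p_2.
Thus x_1* = (12·p_2/p_1)² — independent of M — with the rest of income spent on x_2.
Plugging in: x_1* = (12·1.4/4.4)² = 14.5785.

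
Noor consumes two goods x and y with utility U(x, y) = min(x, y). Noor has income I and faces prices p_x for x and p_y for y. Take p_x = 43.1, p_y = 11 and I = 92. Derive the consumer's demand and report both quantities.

x* = 1.7006, y* = 1.7006

Demand: x*(p_x,p_y,I) = I/(p_x + p_y), y* = I/(p_x + p_y).
Here 43.1 + 11 = 54.1, giving x* = 1.7006 and y* = 1.7006.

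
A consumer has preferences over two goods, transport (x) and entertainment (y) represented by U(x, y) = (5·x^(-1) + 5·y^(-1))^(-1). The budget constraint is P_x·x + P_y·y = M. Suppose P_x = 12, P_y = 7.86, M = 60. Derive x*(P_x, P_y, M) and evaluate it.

MU_x ∝ 5·x^(-2), MU_y ∝ 5·y^(-2), so MRS = (y/x)^(2) = P_x/P_y.
Solve for the ratio: y/x = [P_x/P_y]^(0.5).
With the ratio pinned down, the budget gives x* = M/(P_x + P_y·(y/x)) and y* = (y/x)·x*.
Numerically y/x = 1.235604, so x* = 60/(12 + 7.86·1.235604) = 2.7635.

x* = 2.7635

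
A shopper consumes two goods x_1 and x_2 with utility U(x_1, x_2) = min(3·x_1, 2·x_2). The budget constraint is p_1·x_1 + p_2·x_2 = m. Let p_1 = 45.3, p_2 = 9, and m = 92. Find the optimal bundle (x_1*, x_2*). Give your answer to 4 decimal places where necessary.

x_1* = 1.5646, x_2* = 2.3469

With perfect complements, no substitution: consume in ratio x_1:x_2 = 2:3.
Budget: p_1·x_1 + p_2·(3/2)·x_1 = m, so (2·p_1 + 3·p_2)·x_1 = 2·m.
Demand: x_1*(p_1,p_2,m) = 2·m/(2·p_1 + 3·p_2), x_2* = 3·m/(2·p_1 + 3·p_2).
Here 2·45.3 + 3·9 = 117.6, giving x_1* = 1.5646 and x_2* = 2.3469.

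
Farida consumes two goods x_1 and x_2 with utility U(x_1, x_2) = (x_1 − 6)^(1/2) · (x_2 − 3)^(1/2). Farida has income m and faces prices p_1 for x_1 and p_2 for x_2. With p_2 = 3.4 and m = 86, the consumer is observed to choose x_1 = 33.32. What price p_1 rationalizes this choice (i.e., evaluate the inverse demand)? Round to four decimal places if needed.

This is Cobb-Douglas in (x_1−6, x_2−3): tangency gives 0.5·p_2·(x_2−3) = 0.5·p_1·(x_1−6).
After buying the subsistence bundle (6, 3), a share 0.5 of the remaining income goes to x_1: x_1* = 6 + 0.5·(m − 6p_1 − 3p_2)/p_1.
Set x_1* = 33.32 in the demand function and solve for p_1: p_1 = 1.25.

p_1 = 1.25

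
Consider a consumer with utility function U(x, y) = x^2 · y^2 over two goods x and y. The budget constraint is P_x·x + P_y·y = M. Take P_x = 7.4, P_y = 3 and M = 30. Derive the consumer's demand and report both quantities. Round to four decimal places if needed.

The MRS is y/x. Set MRS = P_x/P_y.
So 2·P_y·y = 2·P_x·x; combined with the budget, a share 0.5 of income goes to x.
Demand: x*(P_x,P_y,M) = 0.5·M/P_x and y* = 0.5·M/P_y.
At P_x=7.4, P_y=3, M=30: x* = 0.5·30/7.4 = 2.027, y* = 5.

x* = 2.027, y* = 5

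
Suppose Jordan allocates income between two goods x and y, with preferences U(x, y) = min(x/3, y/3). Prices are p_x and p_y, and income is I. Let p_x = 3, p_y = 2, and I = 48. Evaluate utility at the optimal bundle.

V = 3.2

With perfect complements, no substitution: consume in ratio x:y = 3:3.
Budget: p_x·x + p_y·x = I, so (3·p_x + 3·p_y)·x = 3·I.
Demand: x*(p_x,p_y,I) = 3·I/(3·p_x + 3·p_y), y* = 3·I/(3·p_x + 3·p_y).
Here 3·3 + 3·2 = 15, giving x* = 9.6 and y* = 9.6.
Utility at the optimum: U(9.6, 9.6) = 3.2.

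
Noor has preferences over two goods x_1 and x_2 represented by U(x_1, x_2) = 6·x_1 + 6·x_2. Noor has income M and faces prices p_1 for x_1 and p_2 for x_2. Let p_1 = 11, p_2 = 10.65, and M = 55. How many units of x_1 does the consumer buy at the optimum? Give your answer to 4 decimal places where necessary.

x_1* = 0

Linear utility — the consumer picks whichever good has higher MU/price: 6/11 = 0.5455 vs 6/10.65 = 0.5634.
x_2 gives more utility per dollar, so spend all income on x_2: x_2* = M/p_2, x_1* = 0.
Numerically: x_1* = 0, x_2* = 5.1643.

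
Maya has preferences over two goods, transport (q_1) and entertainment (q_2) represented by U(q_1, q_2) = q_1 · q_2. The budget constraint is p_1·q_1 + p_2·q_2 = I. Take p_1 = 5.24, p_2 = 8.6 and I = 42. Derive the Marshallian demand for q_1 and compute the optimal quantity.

q_1* = 4.0076

The MRS is q_2/q_1. Set MRS = p_1/p_2.
So p_2·q_2 = p_1·q_1; combined with the budget, a share 0.5 of income goes to q_1.
Demand: q_1*(p_1,p_2,I) = 0.5·I/p_1 and q_2* = 0.5·I/p_2.
At p_1=5.24, p_2=8.6, I=42: q_1* = 0.5·42/5.24 = 4.0076.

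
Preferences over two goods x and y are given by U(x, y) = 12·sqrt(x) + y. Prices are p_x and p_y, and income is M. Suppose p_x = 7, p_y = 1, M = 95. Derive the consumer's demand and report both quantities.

MU_x = 6/√x, MU_y = 1. Tangency: 6/√x = p_x/p_y.
Thus x* = (6·p_y/p_x)² — independent of M — with the rest of income spent on y.
Plugging in: x* = (6·1/7)² = 0.7347, y* = 89.8571.

x* = 0.7347, y* = 89.8571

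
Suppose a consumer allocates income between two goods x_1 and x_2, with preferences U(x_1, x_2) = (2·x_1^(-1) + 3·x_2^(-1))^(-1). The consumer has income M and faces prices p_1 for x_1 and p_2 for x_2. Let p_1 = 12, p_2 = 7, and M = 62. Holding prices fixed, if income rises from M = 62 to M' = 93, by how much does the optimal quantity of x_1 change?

From the CES first-order condition, (2/3)·(x_2/x_1)^(2) = p_1/p_2.
Hence x_2/x_1 = ((3/2)·p_1/p_2)^(1/(2)), i.e. raised to the 0.5 power.
Substitute x_2 = (x_2/x_1)·x_1 into the budget: x_1* = M/(p_1 + p_2·(x_2/x_1)).
Numerically x_2/x_1 = 1.603567, so x_1* = 62/(12 + 7·1.603567) = 2.6695.
At M' = 93: x_1* = 4.0043. Change: 4.0043 − 2.6695 = 1.3348.

Δx_1* = 1.3348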